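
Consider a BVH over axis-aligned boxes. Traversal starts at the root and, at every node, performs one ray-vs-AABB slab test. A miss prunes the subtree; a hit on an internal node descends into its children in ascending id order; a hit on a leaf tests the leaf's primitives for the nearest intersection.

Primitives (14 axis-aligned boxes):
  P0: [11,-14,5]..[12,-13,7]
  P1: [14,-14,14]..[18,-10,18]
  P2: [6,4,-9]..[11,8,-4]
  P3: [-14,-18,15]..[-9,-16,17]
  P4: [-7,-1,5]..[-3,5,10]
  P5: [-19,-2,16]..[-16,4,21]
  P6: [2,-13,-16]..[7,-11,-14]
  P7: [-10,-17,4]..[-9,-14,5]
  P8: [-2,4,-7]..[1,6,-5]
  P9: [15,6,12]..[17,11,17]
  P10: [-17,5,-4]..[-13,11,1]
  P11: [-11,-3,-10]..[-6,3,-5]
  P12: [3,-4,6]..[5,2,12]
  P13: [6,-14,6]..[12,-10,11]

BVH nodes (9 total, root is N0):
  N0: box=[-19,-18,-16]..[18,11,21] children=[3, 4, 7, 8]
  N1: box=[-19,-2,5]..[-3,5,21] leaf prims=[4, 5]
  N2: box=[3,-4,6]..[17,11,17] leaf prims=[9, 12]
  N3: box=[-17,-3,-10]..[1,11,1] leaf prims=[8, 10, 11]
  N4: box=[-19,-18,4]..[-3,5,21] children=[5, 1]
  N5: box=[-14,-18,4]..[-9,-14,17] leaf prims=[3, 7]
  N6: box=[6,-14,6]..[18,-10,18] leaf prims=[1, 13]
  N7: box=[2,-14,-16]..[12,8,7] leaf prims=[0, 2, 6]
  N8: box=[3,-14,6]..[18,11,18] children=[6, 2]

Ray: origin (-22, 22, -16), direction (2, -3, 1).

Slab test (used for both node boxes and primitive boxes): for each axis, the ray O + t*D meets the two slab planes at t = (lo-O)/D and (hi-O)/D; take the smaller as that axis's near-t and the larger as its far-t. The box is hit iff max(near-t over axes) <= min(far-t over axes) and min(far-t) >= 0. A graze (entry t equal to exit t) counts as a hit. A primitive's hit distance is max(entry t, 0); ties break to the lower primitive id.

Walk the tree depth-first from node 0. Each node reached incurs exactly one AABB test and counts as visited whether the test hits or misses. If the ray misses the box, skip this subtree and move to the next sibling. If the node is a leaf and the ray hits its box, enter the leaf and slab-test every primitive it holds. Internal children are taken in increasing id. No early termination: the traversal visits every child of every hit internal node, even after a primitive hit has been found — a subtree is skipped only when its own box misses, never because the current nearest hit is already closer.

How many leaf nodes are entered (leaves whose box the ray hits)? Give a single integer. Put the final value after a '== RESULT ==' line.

Trace the traversal:
N0 x:[3/2,20] y:[11/3,40/3] z:[0,37] -> hit [11/3,40/3], descend [3, 4, 7, 8]
  N3 x:[5/2,23/2] y:[11/3,25/3] z:[6,17] -> hit [6,25/3] leaf, test {P8(miss), P10(miss), P11@t=19/3}
  N4 x:[3/2,19/2] y:[17/3,40/3] z:[20,37] -> miss, prune
  N7 x:[12,17] y:[14/3,12] z:[0,23] -> hit [12,12] leaf, test {P0(miss), P2(miss), P6(miss)}
  N8 x:[25/2,20] y:[11/3,12] z:[22,34] -> miss, prune

5 AABB tests over nodes [0, 3, 4, 7, 8]; 2 leaves entered; closest P11.

== RESULT ==
2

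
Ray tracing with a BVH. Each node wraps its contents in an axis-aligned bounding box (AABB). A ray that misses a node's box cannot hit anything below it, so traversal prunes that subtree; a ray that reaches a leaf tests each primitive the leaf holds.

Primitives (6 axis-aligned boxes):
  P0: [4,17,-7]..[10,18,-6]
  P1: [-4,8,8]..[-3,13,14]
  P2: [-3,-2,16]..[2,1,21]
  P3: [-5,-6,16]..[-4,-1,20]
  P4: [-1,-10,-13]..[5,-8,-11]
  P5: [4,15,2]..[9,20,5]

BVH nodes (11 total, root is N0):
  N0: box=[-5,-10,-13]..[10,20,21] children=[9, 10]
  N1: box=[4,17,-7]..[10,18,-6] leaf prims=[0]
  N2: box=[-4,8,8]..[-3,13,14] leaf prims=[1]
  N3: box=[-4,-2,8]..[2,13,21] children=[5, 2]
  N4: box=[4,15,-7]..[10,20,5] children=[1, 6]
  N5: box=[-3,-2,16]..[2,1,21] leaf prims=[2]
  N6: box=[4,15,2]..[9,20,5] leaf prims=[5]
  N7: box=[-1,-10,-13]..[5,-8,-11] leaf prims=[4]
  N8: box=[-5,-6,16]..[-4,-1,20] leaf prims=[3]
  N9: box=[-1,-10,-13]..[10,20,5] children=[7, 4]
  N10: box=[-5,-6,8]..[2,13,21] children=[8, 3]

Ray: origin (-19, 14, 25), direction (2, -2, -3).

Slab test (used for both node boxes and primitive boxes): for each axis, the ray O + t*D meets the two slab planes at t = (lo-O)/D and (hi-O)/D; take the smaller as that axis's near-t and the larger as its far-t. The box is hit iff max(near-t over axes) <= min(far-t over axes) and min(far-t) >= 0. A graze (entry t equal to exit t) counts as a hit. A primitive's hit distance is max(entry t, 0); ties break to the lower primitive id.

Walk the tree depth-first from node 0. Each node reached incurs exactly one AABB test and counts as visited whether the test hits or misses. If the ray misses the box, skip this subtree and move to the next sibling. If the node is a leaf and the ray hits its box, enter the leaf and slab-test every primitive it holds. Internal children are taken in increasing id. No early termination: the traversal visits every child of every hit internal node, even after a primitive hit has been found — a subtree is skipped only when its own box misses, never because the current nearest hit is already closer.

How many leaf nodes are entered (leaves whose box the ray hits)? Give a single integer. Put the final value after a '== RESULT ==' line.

Walk:
N0 x:[7,29/2] y:[-3,12] z:[4/3,38/3] -> hit [7,12], descend [9, 10]
  N9 x:[9,29/2] y:[-3,12] z:[20/3,38/3] -> hit [9,12], descend [4, 7]
    N4 x:[23/2,29/2] y:[-3,-1/2] z:[20/3,32/3] -> miss, prune
    N7 x:[9,12] y:[11,12] z:[12,38/3] -> hit [12,12] leaf, test {P4@t=12}
  N10 x:[7,21/2] y:[1/2,10] z:[4/3,17/3] -> miss, prune

Visited [0, 9, 4, 7, 10]. Tests: 5 box, 1 leaf. Nearest: P4.

== RESULT ==
1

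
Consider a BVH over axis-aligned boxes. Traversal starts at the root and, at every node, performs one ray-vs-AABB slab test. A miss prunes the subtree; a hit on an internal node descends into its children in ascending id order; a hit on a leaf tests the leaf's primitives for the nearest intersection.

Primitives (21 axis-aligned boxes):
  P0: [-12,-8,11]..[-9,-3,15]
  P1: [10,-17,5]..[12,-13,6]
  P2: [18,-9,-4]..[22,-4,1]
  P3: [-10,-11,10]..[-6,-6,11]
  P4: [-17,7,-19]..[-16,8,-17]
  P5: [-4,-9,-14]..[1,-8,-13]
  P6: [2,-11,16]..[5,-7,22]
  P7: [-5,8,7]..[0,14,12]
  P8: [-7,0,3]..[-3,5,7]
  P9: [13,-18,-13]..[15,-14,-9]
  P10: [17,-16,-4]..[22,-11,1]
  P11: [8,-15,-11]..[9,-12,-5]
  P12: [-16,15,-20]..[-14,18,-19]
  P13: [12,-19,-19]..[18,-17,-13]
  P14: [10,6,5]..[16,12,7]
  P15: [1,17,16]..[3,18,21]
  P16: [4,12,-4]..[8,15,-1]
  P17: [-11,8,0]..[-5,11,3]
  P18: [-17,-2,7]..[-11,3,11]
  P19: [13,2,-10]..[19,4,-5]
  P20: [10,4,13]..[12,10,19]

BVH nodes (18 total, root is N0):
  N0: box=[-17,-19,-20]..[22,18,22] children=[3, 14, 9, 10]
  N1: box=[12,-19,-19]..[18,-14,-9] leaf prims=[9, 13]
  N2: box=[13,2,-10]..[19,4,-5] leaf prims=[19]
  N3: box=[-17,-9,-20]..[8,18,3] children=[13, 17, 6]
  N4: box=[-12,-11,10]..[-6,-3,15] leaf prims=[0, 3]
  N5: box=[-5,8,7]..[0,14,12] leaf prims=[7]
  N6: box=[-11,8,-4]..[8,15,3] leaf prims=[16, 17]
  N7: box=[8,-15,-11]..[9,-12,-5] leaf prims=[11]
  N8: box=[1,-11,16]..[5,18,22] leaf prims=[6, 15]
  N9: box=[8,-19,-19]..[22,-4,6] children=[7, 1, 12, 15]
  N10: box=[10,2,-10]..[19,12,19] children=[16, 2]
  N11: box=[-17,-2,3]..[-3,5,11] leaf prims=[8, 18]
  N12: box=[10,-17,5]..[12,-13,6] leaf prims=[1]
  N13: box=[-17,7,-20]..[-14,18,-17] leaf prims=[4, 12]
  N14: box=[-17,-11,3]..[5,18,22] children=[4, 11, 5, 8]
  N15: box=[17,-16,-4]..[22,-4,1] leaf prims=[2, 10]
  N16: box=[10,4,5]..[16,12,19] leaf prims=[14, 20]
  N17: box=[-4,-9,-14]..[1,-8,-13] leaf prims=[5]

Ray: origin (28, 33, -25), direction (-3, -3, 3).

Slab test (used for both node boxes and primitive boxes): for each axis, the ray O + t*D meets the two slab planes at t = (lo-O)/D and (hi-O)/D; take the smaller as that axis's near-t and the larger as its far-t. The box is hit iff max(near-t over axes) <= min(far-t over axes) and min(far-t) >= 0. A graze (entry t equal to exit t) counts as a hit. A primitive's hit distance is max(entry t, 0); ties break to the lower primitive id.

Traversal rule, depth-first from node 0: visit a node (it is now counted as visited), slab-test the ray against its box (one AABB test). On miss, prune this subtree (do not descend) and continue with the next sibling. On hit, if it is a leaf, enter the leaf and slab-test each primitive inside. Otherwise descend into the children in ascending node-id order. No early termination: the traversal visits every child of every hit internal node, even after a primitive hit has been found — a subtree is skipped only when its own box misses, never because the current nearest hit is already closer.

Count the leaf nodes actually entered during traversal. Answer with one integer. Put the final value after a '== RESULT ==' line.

Trace the traversal:
N0 x:[2,15] y:[5,52/3] z:[5/3,47/3] -> hit [5,15], descend [3, 9, 10, 14]
  N3 x:[20/3,15] y:[5,14] z:[5/3,28/3] -> hit [20/3,28/3], descend [6, 13, 17]
    N6 x:[20/3,13] y:[6,25/3] z:[7,28/3] -> hit [7,25/3] leaf, test {P16@t=7, P17(miss)}
    N13 x:[14,15] y:[5,26/3] z:[5/3,8/3] -> miss, prune
    N17 x:[9,32/3] y:[41/3,14] z:[11/3,4] -> miss, prune
  N9 x:[2,20/3] y:[37/3,52/3] z:[2,31/3] -> miss, prune
  N10 x:[3,6] y:[7,31/3] z:[5,44/3] -> miss, prune
  N14 x:[23/3,15] y:[5,44/3] z:[28/3,47/3] -> hit [28/3,44/3], descend [4, 5, 8, 11]
    N4 x:[34/3,40/3] y:[12,44/3] z:[35/3,40/3] -> hit [12,40/3] leaf, test {P0@t=37/3, P3(miss)}
    N5 x:[28/3,11] y:[19/3,25/3] z:[32/3,37/3] -> miss, prune
    N8 x:[23/3,9] y:[5,44/3] z:[41/3,47/3] -> miss, prune
    N11 x:[31/3,15] y:[28/3,35/3] z:[28/3,12] -> hit [31/3,35/3] leaf, test {P8@t=31/3, P18(miss)}

order=[0, 3, 6, 13, 17, 9, 10, 14, 4, 5, 8, 11]  |boxes|=12  |leaves|=3  hit=P16

== RESULT ==
3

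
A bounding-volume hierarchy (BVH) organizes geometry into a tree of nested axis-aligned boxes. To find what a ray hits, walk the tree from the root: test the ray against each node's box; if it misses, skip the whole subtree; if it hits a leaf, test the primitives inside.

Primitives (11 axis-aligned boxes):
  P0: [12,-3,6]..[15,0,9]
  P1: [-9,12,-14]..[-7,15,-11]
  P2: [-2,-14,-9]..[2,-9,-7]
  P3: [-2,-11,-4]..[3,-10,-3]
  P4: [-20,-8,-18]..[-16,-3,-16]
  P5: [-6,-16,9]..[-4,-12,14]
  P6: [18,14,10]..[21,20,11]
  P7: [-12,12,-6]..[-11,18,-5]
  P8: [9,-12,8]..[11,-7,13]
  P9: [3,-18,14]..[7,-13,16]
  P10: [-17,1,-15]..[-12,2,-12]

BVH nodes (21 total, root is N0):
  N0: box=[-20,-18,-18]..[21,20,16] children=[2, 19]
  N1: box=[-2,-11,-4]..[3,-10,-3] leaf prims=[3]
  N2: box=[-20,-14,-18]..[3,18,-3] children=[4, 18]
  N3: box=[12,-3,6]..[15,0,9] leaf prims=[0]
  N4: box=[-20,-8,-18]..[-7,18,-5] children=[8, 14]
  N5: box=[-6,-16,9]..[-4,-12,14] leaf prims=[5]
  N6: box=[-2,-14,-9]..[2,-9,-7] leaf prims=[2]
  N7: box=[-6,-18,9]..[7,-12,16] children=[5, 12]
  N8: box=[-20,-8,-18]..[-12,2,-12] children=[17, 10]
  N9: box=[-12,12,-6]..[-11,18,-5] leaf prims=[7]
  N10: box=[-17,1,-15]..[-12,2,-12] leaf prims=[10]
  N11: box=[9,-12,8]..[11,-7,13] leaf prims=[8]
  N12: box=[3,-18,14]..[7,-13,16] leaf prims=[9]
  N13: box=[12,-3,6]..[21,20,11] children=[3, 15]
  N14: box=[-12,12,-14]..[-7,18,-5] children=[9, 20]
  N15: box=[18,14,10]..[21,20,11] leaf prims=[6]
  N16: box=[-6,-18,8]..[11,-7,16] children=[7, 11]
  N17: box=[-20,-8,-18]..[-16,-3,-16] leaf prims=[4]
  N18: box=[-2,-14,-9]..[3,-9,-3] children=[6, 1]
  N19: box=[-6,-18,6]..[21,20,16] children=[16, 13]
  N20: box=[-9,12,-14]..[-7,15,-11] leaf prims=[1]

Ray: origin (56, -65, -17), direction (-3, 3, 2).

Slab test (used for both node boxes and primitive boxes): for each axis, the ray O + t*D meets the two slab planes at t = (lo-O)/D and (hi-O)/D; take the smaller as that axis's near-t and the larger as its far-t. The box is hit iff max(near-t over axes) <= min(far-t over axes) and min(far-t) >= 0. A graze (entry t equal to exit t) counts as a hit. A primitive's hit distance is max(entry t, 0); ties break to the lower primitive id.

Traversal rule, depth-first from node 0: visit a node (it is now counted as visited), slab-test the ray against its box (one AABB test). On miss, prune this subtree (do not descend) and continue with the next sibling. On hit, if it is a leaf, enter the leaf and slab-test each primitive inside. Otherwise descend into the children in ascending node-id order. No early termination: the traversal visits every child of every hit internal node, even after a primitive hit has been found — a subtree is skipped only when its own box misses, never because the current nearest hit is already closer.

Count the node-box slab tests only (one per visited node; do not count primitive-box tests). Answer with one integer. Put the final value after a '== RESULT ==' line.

Walk:
N0 x:[35/3,76/3] y:[47/3,85/3] z:[-1/2,33/2] -> hit [47/3,33/2], descend [2, 19]
  N2 x:[53/3,76/3] y:[17,83/3] z:[-1/2,7] -> miss, prune
  N19 x:[35/3,62/3] y:[47/3,85/3] z:[23/2,33/2] -> hit [47/3,33/2], descend [13, 16]
    N13 x:[35/3,44/3] y:[62/3,85/3] z:[23/2,14] -> miss, prune
    N16 x:[15,62/3] y:[47/3,58/3] z:[25/2,33/2] -> hit [47/3,33/2], descend [7, 11]
      N7 x:[49/3,62/3] y:[47/3,53/3] z:[13,33/2] -> hit [49/3,33/2], descend [5, 12]
        N5 x:[20,62/3] y:[49/3,53/3] z:[13,31/2] -> miss, prune
        N12 x:[49/3,53/3] y:[47/3,52/3] z:[31/2,33/2] -> hit [49/3,33/2] leaf, test {P9@t=49/3}
      N11 x:[15,47/3] y:[53/3,58/3] z:[25/2,15] -> miss, prune

9 AABB tests over nodes [0, 2, 19, 13, 16, 7, 5, 12, 11]; 1 leaf entered; closest P9.

== RESULT ==
9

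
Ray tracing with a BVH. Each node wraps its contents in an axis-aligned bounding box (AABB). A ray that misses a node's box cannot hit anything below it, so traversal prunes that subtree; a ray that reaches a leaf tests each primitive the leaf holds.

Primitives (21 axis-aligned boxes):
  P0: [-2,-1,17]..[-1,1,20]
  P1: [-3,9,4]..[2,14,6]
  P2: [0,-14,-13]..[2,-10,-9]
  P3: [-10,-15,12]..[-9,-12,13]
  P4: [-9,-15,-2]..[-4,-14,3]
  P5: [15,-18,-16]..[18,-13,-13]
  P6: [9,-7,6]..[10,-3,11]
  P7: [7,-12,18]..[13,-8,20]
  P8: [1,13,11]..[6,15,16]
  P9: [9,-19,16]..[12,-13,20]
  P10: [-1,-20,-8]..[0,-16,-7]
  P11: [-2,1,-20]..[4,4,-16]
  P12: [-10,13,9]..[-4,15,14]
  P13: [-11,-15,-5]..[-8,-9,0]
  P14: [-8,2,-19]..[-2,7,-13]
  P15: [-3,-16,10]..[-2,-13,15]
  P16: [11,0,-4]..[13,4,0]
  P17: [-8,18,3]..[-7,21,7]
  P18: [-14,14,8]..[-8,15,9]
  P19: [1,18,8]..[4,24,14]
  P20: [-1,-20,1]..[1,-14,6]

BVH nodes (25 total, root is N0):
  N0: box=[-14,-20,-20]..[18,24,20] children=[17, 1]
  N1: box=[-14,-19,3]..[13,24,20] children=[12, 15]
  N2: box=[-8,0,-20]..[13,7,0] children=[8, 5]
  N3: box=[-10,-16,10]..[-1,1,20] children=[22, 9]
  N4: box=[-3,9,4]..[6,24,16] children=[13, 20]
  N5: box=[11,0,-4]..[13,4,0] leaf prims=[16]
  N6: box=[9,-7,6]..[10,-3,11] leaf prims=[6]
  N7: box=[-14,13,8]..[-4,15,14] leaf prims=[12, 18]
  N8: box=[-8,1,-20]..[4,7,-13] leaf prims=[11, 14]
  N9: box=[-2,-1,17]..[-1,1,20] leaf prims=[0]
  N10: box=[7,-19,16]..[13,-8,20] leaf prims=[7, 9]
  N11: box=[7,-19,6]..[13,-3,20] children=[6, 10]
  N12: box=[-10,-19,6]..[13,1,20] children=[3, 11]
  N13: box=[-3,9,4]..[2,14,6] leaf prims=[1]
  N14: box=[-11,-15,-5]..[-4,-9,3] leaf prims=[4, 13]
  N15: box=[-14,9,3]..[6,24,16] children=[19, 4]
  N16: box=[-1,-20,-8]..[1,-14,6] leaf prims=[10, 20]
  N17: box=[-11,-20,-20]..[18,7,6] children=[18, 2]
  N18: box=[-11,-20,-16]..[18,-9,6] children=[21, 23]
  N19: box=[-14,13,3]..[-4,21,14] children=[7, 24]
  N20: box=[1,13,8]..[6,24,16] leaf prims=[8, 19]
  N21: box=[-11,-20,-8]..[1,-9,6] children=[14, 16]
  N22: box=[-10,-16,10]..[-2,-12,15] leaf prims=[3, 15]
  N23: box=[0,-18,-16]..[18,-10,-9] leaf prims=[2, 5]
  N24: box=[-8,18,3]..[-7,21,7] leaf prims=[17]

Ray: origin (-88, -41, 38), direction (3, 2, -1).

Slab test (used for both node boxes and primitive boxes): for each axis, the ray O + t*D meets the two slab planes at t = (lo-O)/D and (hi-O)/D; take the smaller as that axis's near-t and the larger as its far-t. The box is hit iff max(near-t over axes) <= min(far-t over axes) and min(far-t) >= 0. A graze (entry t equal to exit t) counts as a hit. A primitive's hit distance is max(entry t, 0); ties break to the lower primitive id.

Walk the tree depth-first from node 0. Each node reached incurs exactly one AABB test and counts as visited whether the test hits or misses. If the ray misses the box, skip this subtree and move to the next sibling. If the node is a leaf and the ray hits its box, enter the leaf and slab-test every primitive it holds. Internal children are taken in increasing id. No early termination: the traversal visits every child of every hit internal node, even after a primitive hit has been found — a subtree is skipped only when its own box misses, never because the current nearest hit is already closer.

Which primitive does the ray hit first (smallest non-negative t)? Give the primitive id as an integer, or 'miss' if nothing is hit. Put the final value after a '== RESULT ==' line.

Walk:
N0 x:[74/3,106/3] y:[21/2,65/2] z:[18,58] -> hit [74/3,65/2], descend [1, 17]
  N1 x:[74/3,101/3] y:[11,65/2] z:[18,35] -> hit [74/3,65/2], descend [12, 15]
    N12 x:[26,101/3] y:[11,21] z:[18,32] -> miss, prune
    N15 x:[74/3,94/3] y:[25,65/2] z:[22,35] -> hit [25,94/3], descend [4, 19]
      N4 x:[85/3,94/3] y:[25,65/2] z:[22,34] -> hit [85/3,94/3], descend [13, 20]
        N13 x:[85/3,30] y:[25,55/2] z:[32,34] -> miss, prune
        N20 x:[89/3,94/3] y:[27,65/2] z:[22,30] -> hit [89/3,30] leaf, test {P8(miss), P19@t=89/3}
      N19 x:[74/3,28] y:[27,31] z:[24,35] -> hit [27,28], descend [7, 24]
        N7 x:[74/3,28] y:[27,28] z:[24,30] -> hit [27,28] leaf, test {P12@t=27, P18(miss)}
        N24 x:[80/3,27] y:[59/2,31] z:[31,35] -> miss, prune
  N17 x:[77/3,106/3] y:[21/2,24] z:[32,58] -> miss, prune

Visited [0, 1, 12, 15, 4, 13, 20, 19, 7, 24, 17]. Tests: 11 box, 2 leaf. Nearest: P12.

== RESULT ==
12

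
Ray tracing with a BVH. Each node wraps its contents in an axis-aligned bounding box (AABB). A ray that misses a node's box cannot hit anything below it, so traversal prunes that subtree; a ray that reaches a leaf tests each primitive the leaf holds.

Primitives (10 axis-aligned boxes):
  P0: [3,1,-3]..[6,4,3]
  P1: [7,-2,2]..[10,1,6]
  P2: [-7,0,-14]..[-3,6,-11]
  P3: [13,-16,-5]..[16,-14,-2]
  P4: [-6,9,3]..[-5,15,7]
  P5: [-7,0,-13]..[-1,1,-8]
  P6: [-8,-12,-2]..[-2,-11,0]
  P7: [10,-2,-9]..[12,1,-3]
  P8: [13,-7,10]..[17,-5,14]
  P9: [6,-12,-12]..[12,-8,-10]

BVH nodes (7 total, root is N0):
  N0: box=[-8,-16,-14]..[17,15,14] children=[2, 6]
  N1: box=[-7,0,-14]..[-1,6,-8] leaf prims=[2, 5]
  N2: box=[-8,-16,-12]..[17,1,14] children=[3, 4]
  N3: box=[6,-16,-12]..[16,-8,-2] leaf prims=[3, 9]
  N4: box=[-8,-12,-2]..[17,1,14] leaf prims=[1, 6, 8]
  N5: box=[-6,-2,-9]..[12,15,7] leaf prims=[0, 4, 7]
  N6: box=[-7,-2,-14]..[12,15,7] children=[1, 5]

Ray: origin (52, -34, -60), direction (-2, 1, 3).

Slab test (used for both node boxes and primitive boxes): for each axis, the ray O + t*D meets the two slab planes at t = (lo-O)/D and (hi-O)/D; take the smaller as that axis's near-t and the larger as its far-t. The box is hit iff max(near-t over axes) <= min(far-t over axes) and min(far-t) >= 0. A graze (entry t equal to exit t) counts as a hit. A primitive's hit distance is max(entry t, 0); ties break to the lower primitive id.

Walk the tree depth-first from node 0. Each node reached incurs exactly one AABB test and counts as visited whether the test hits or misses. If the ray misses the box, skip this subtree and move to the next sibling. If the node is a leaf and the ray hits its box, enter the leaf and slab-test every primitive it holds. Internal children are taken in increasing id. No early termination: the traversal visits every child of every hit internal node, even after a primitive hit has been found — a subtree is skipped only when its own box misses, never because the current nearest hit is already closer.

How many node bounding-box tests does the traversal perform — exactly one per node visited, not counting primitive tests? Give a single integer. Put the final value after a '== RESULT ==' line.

Traverse from the root:
N0 x:[35/2,30] y:[18,49] z:[46/3,74/3] -> hit [18,74/3], descend [2, 6]
  N2 x:[35/2,30] y:[18,35] z:[16,74/3] -> hit [18,74/3], descend [3, 4]
    N3 x:[18,23] y:[18,26] z:[16,58/3] -> hit [18,58/3] leaf, test {P3@t=55/3, P9(miss)}
    N4 x:[35/2,30] y:[22,35] z:[58/3,74/3] -> hit [22,74/3] leaf, test {P1(miss), P6(miss), P8(miss)}
  N6 x:[20,59/2] y:[32,49] z:[46/3,67/3] -> miss, prune

Visited [0, 2, 3, 4, 6]. Tests: 5 box, 2 leaf. Nearest: P3.

== RESULT ==
5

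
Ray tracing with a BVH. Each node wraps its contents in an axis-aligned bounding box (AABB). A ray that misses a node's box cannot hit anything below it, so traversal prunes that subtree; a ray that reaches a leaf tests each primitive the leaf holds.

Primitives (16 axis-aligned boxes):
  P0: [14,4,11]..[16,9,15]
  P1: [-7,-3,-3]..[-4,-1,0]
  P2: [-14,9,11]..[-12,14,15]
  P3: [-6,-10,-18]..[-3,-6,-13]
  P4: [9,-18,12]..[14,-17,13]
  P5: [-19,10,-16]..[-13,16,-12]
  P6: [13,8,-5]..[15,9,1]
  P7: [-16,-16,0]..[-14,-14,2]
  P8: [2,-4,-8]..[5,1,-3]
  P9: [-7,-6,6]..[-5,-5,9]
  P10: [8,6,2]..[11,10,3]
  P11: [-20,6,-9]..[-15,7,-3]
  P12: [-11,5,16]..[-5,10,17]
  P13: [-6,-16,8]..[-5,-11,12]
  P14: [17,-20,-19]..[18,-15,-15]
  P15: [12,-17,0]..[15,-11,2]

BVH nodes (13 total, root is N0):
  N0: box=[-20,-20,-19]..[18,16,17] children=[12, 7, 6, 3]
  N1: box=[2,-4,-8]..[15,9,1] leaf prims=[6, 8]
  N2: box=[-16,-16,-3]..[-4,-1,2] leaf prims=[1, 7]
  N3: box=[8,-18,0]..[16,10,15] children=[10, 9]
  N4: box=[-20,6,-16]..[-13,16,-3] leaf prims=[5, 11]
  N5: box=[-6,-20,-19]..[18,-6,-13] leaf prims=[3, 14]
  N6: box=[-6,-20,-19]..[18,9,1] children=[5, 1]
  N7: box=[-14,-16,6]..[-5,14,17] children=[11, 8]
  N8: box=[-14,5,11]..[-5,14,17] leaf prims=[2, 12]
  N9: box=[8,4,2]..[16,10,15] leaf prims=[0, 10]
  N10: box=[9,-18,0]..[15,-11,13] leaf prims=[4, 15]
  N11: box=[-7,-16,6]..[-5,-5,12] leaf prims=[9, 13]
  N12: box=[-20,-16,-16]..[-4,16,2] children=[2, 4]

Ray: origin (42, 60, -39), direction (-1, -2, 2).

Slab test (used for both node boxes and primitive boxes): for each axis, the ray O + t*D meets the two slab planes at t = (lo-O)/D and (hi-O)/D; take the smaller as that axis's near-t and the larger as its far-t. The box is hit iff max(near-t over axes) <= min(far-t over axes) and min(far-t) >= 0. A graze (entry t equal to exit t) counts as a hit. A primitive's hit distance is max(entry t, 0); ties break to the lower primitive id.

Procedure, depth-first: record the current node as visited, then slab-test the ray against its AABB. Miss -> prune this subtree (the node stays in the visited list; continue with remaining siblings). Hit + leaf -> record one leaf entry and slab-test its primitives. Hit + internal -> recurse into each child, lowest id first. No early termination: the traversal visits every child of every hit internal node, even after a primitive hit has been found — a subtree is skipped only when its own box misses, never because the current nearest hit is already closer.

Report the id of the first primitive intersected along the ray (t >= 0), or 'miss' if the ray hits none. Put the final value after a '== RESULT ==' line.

Walk:
N0 x:[24,62] y:[22,40] z:[10,28] -> hit [24,28], descend [3, 6, 7, 12]
  N3 x:[26,34] y:[25,39] z:[39/2,27] -> hit [26,27], descend [9, 10]
    N9 x:[26,34] y:[25,28] z:[41/2,27] -> hit [26,27] leaf, test {P0@t=26, P10(miss)}
    N10 x:[27,33] y:[71/2,39] z:[39/2,26] -> miss, prune
  N6 x:[24,48] y:[51/2,40] z:[10,20] -> miss, prune
  N7 x:[47,56] y:[23,38] z:[45/2,28] -> miss, prune
  N12 x:[46,62] y:[22,38] z:[23/2,41/2] -> miss, prune

7 AABB tests over nodes [0, 3, 9, 10, 6, 7, 12]; 1 leaf entered; closest P0.

== RESULT ==
0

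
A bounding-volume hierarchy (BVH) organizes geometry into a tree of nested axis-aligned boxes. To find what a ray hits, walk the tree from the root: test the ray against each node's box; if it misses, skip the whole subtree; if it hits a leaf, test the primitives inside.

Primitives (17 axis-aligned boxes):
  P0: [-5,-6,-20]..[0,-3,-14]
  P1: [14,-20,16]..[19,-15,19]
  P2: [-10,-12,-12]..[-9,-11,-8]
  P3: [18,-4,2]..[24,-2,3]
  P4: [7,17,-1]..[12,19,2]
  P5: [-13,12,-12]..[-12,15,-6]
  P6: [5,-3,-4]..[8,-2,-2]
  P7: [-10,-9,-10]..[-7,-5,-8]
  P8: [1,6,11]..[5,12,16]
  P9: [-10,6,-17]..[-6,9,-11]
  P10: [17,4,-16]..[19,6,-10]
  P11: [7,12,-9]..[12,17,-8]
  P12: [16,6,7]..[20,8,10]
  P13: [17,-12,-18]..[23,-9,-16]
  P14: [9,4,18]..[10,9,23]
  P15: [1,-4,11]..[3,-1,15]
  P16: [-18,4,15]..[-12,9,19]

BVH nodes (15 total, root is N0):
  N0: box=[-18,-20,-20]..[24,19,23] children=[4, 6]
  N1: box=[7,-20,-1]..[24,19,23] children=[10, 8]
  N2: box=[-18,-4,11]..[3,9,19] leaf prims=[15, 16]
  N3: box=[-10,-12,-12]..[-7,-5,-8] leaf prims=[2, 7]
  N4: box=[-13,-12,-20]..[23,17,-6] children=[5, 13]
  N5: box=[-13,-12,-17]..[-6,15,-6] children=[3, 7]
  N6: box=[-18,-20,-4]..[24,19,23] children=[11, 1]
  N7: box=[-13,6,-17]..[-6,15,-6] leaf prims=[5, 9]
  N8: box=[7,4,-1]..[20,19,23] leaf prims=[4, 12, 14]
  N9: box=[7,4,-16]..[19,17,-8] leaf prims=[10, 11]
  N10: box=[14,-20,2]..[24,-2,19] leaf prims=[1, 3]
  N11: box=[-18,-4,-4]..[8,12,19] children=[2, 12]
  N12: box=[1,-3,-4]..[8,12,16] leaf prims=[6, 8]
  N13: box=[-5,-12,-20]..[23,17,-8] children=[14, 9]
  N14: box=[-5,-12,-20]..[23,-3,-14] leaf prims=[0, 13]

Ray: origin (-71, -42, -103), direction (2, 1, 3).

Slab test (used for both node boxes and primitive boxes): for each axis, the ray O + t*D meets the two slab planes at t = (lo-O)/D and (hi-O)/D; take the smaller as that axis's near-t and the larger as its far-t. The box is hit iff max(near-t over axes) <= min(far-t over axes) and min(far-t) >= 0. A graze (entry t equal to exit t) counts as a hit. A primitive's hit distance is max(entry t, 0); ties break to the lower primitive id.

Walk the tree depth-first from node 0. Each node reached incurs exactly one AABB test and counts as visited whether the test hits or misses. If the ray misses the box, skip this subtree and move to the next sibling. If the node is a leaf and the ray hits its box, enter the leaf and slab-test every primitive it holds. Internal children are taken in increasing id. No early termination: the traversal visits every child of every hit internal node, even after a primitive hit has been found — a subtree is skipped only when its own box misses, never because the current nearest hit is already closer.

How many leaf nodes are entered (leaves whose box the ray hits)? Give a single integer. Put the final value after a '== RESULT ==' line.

Walk:
N0 x:[53/2,95/2] y:[22,61] z:[83/3,42] -> hit [83/3,42], descend [4, 6]
  N4 x:[29,47] y:[30,59] z:[83/3,97/3] -> hit [30,97/3], descend [5, 13]
    N5 x:[29,65/2] y:[30,57] z:[86/3,97/3] -> hit [30,97/3], descend [3, 7]
      N3 x:[61/2,32] y:[30,37] z:[91/3,95/3] -> hit [61/2,95/3] leaf, test {P2@t=61/2, P7(miss)}
      N7 x:[29,65/2] y:[48,57] z:[86/3,97/3] -> miss, prune
    N13 x:[33,47] y:[30,59] z:[83/3,95/3] -> miss, prune
  N6 x:[53/2,95/2] y:[22,61] z:[33,42] -> hit [33,42], descend [1, 11]
    N1 x:[39,95/2] y:[22,61] z:[34,42] -> hit [39,42], descend [8, 10]
      N8 x:[39,91/2] y:[46,61] z:[34,42] -> miss, prune
      N10 x:[85/2,95/2] y:[22,40] z:[35,122/3] -> miss, prune
    N11 x:[53/2,79/2] y:[38,54] z:[33,122/3] -> hit [38,79/2], descend [2, 12]
      N2 x:[53/2,37] y:[38,51] z:[38,122/3] -> miss, prune
      N12 x:[36,79/2] y:[39,54] z:[33,119/3] -> hit [39,79/2] leaf, test {P6(miss), P8(miss)}

order=[0, 4, 5, 3, 7, 13, 6, 1, 8, 10, 11, 2, 12]  |boxes|=13  |leaves|=2  hit=P2

== RESULT ==
2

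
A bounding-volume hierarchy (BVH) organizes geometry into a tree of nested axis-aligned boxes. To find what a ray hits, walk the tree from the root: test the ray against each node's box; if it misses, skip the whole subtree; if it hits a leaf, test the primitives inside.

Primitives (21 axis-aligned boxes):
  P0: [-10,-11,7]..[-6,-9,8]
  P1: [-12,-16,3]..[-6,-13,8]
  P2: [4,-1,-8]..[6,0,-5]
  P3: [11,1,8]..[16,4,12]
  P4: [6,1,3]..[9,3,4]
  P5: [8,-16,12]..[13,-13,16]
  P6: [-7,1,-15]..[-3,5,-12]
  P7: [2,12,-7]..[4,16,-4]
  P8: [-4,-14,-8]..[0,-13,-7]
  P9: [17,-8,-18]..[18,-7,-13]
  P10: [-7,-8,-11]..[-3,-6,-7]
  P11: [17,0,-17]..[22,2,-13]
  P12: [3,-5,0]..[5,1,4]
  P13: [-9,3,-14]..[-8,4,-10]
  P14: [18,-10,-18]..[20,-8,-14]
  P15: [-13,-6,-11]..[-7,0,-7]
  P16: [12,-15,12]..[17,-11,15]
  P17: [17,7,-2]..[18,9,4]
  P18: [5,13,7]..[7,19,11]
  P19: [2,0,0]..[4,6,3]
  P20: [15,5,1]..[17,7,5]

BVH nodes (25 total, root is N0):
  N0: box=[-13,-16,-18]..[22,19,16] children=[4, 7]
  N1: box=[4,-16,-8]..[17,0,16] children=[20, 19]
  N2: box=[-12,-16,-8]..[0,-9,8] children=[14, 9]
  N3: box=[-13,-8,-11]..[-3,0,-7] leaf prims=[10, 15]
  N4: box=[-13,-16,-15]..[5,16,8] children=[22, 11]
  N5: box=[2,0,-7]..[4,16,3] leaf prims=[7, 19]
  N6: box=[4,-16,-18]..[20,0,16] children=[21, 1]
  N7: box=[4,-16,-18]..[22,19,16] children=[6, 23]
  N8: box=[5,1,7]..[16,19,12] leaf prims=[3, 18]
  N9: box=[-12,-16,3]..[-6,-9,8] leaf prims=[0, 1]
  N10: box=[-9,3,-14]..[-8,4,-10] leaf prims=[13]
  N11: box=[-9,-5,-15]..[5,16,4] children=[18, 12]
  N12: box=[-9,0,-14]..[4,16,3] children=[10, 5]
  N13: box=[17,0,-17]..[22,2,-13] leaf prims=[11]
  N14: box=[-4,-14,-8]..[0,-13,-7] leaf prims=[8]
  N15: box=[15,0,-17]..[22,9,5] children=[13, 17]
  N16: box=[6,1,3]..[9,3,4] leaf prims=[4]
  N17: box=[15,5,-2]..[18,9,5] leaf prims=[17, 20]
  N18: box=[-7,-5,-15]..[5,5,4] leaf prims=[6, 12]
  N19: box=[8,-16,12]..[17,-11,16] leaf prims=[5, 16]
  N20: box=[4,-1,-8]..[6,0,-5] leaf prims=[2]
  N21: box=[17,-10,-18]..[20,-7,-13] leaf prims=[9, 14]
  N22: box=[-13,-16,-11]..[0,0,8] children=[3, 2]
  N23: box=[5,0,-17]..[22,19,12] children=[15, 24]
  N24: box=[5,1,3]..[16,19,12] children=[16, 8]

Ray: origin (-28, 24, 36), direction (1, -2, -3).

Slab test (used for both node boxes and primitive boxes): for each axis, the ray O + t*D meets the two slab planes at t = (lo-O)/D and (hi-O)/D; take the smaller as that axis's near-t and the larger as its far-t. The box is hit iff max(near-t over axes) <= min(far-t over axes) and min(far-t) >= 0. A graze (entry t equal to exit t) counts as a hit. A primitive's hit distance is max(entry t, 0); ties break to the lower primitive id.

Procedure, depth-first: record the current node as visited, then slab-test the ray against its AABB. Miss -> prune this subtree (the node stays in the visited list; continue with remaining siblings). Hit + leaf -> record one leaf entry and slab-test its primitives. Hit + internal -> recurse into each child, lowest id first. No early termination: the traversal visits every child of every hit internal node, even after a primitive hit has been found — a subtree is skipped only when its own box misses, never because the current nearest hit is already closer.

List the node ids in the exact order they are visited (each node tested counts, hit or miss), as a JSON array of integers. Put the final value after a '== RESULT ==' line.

Traverse from the root:
N0 x:[15,50] y:[5/2,20] z:[20/3,18] -> hit [15,18], descend [4, 7]
  N4 x:[15,33] y:[4,20] z:[28/3,17] -> hit [15,17], descend [11, 22]
    N11 x:[19,33] y:[4,29/2] z:[32/3,17] -> miss, prune
    N22 x:[15,28] y:[12,20] z:[28/3,47/3] -> hit [15,47/3], descend [2, 3]
      N2 x:[16,28] y:[33/2,20] z:[28/3,44/3] -> miss, prune
      N3 x:[15,25] y:[12,16] z:[43/3,47/3] -> hit [15,47/3] leaf, test {P10(miss), P15@t=15}
  N7 x:[32,50] y:[5/2,20] z:[20/3,18] -> miss, prune

order=[0, 4, 11, 22, 2, 3, 7]  |boxes|=7  |leaves|=1  hit=P15

== RESULT ==
[0, 4, 11, 22, 2, 3, 7]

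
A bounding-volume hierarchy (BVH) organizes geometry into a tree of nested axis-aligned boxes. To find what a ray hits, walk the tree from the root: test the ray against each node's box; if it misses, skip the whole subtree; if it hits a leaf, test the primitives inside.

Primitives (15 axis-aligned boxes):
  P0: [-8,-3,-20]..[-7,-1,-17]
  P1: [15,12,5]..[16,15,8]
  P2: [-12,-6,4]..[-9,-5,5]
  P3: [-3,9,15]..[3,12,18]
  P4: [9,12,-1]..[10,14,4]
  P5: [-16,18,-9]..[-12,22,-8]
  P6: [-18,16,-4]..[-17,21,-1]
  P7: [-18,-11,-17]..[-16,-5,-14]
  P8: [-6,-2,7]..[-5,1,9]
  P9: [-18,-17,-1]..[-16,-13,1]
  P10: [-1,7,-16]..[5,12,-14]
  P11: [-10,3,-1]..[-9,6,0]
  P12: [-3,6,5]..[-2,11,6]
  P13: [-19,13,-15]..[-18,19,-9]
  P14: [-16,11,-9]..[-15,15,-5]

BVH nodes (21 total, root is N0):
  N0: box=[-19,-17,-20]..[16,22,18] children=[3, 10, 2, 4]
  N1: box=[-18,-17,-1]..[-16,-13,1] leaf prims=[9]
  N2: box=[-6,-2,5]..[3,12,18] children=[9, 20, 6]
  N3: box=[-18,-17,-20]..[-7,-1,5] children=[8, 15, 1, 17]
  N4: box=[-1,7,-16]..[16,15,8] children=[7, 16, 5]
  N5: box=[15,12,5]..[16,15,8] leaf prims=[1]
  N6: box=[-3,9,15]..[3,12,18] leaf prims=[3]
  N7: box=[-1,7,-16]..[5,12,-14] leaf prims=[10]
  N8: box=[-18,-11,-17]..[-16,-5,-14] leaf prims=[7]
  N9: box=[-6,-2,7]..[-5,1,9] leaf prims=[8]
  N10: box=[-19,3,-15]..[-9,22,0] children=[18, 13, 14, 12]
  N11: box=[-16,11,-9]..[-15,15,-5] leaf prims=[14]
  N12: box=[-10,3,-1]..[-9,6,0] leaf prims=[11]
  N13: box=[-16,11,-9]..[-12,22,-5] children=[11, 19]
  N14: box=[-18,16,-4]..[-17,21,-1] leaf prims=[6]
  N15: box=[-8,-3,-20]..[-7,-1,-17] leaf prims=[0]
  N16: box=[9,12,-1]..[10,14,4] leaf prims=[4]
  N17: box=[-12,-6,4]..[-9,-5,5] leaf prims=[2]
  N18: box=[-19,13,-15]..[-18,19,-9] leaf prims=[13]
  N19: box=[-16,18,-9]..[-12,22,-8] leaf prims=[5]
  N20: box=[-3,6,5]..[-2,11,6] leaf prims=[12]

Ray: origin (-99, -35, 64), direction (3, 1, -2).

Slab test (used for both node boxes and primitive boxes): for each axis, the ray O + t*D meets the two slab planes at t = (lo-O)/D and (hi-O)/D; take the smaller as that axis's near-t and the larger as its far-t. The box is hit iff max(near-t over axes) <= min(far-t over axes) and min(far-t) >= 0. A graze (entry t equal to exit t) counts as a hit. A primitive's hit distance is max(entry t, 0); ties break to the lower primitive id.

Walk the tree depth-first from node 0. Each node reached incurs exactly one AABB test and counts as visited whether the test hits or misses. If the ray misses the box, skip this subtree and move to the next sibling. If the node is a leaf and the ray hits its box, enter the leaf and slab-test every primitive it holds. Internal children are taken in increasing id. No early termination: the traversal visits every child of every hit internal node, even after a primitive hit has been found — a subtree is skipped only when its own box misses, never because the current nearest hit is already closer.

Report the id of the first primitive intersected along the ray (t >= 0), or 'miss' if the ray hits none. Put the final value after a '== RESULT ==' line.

Traverse from the root:
N0 x:[80/3,115/3] y:[18,57] z:[23,42] -> hit [80/3,115/3], descend [2, 3, 4, 10]
  N2 x:[31,34] y:[33,47] z:[23,59/2] -> miss, prune
  N3 x:[27,92/3] y:[18,34] z:[59/2,42] -> hit [59/2,92/3], descend [1, 8, 15, 17]
    N1 x:[27,83/3] y:[18,22] z:[63/2,65/2] -> miss, prune
    N8 x:[27,83/3] y:[24,30] z:[39,81/2] -> miss, prune
    N15 x:[91/3,92/3] y:[32,34] z:[81/2,42] -> miss, prune
    N17 x:[29,30] y:[29,30] z:[59/2,30] -> hit [59/2,30] leaf, test {P2@t=59/2}
  N4 x:[98/3,115/3] y:[42,50] z:[28,40] -> miss, prune
  N10 x:[80/3,30] y:[38,57] z:[32,79/2] -> miss, prune

order=[0, 2, 3, 1, 8, 15, 17, 4, 10]  |boxes|=9  |leaves|=1  hit=P2

== RESULT ==
2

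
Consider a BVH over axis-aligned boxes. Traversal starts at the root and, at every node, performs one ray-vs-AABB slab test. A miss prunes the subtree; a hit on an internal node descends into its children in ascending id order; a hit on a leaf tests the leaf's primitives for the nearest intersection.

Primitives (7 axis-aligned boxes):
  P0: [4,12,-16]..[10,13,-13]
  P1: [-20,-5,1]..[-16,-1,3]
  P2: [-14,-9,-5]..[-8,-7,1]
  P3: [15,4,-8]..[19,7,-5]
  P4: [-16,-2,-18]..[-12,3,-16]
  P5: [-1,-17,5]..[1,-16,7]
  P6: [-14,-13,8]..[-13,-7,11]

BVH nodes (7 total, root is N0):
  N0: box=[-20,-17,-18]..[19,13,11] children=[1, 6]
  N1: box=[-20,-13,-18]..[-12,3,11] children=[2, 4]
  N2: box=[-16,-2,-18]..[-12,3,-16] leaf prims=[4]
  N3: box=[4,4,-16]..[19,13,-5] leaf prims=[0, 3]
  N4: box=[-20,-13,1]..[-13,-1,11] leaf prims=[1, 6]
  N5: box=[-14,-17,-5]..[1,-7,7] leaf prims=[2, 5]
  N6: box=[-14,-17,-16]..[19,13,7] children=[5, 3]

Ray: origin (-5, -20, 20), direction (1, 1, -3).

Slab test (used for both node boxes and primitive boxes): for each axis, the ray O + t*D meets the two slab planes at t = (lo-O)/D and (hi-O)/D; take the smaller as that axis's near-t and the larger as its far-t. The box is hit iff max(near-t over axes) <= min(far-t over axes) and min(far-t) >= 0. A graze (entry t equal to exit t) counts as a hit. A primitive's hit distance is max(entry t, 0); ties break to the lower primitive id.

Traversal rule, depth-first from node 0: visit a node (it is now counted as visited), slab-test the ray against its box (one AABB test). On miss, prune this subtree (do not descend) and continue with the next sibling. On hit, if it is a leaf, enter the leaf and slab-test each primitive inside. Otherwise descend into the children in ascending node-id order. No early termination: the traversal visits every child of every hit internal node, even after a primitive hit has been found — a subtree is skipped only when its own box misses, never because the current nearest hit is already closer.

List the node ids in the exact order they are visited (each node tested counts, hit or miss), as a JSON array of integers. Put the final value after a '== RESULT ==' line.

Traverse from the root:
N0 x:[-15,24] y:[3,33] z:[3,38/3] -> hit [3,38/3], descend [1, 6]
  N1 x:[-15,-7] y:[7,23] z:[3,38/3] -> miss, prune
  N6 x:[-9,24] y:[3,33] z:[13/3,12] -> hit [13/3,12], descend [3, 5]
    N3 x:[9,24] y:[24,33] z:[25/3,12] -> miss, prune
    N5 x:[-9,6] y:[3,13] z:[13/3,25/3] -> hit [13/3,6] leaf, test {P2(miss), P5(miss)}

5 AABB tests over nodes [0, 1, 6, 3, 5]; 1 leaf entered; closest miss.

== RESULT ==
[0, 1, 6, 3, 5]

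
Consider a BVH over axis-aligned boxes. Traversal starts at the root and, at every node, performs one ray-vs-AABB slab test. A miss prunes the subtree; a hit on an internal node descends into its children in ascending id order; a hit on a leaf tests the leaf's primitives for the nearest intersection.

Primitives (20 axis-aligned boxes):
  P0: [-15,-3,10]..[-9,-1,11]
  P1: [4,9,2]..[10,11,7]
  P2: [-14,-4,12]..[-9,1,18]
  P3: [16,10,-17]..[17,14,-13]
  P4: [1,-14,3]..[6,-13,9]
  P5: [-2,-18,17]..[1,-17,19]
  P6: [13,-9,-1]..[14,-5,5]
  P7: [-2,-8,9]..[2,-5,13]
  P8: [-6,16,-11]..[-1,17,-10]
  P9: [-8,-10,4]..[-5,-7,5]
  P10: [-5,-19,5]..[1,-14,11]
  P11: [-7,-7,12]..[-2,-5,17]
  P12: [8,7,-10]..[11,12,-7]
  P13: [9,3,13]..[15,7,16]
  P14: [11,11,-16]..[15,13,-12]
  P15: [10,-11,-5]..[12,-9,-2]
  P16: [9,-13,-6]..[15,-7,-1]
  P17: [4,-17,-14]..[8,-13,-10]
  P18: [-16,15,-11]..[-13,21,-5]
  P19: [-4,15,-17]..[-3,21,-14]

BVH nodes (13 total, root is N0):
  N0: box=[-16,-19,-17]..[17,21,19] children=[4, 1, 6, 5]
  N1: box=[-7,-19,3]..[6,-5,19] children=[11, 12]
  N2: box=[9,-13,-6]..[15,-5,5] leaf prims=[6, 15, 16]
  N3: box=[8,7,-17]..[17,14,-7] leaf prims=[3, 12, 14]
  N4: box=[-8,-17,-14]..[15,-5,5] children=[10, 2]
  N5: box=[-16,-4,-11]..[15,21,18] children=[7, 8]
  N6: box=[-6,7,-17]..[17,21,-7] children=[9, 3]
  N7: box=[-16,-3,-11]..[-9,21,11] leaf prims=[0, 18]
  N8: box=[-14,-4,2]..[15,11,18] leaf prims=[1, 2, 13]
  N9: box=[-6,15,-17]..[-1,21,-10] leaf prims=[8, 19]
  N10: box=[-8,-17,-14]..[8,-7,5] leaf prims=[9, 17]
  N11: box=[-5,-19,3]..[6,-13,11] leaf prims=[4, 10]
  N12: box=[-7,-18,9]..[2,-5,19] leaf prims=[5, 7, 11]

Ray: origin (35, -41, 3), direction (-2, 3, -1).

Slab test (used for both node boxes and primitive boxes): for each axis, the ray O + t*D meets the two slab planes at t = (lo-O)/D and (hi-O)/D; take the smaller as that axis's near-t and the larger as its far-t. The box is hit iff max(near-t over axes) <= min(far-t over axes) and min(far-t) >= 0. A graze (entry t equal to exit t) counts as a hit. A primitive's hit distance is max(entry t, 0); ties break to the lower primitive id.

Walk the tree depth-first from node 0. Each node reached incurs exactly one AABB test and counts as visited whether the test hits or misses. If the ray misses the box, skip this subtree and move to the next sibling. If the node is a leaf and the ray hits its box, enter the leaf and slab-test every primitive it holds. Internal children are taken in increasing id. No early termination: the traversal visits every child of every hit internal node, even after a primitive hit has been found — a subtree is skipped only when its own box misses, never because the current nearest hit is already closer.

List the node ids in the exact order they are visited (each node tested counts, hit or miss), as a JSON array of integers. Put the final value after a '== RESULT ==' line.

Walk:
N0 x:[9,51/2] y:[22/3,62/3] z:[-16,20] -> hit [9,20], descend [1, 4, 5, 6]
  N1 x:[29/2,21] y:[22/3,12] z:[-16,0] -> miss, prune
  N4 x:[10,43/2] y:[8,12] z:[-2,17] -> hit [10,12], descend [2, 10]
    N2 x:[10,13] y:[28/3,12] z:[-2,9] -> miss, prune
    N10 x:[27/2,43/2] y:[8,34/3] z:[-2,17] -> miss, prune
  N5 x:[10,51/2] y:[37/3,62/3] z:[-15,14] -> hit [37/3,14], descend [7, 8]
    N7 x:[22,51/2] y:[38/3,62/3] z:[-8,14] -> miss, prune
    N8 x:[10,49/2] y:[37/3,52/3] z:[-15,1] -> miss, prune
  N6 x:[9,41/2] y:[16,62/3] z:[10,20] -> hit [16,20], descend [3, 9]
    N3 x:[9,27/2] y:[16,55/3] z:[10,20] -> miss, prune
    N9 x:[18,41/2] y:[56/3,62/3] z:[13,20] -> hit [56/3,20] leaf, test {P8(miss), P19@t=19}

Summary -> nodes [0, 1, 4, 2, 10, 5, 7, 8, 6, 3, 9]; box-tests=11; leaf-entries=1; first=P19

== RESULT ==
[0, 1, 4, 2, 10, 5, 7, 8, 6, 3, 9]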